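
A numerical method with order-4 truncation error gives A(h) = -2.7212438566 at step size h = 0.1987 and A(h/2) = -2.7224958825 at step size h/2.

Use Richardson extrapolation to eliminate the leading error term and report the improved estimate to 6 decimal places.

-2.722579

Order 4 gives 2^r = 16 and 2^r − 1 = 15.
A(h/2) − A(h) = -2.7224958825 − (-2.7212438566) = -0.0012520259
Correction (A(h/2) − A(h))/(16 − 1) = (-0.0012520259)/15 = -0.0000834684
R = A(h/2) + (A(h/2) − A(h))/15 = -2.7224958825 − 0.0000834684 = -2.7225793509
Gap between inputs: 1.252e-03; correction applied: −0.0000834684.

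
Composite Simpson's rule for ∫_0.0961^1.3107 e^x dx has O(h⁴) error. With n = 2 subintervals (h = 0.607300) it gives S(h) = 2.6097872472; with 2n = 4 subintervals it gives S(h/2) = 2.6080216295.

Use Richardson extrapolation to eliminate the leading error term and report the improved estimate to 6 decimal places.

2.607904

Order 4 gives 2^r = 16 and 2^r − 1 = 15.
16 × 2.6080216295 = 41.7283460720; 41.7283460720 − 2.6097872472 = 39.1185588248
Divide by 2^4 − 1 = 15.
Extrapolated: 39.1185588248 / 15 = 2.6079039217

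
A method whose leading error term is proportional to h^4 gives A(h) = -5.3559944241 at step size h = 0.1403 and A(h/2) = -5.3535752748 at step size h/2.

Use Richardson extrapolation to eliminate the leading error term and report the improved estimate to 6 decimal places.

-5.353414

The method has order 4: 2^4 = 16.
Difference of the inputs: -5.3535752748 − (-5.3559944241) = 0.0024191493
Correction (A(h/2) − A(h))/(16 − 1) = 0.0024191493/15 = 0.0001612766
R = -5.3535752748 + 0.0001612766 = -5.3534139982
Correction |R − A(h/2)| = 1.613e-04; gap |A(h/2) − A(h)| = 2.419e-03.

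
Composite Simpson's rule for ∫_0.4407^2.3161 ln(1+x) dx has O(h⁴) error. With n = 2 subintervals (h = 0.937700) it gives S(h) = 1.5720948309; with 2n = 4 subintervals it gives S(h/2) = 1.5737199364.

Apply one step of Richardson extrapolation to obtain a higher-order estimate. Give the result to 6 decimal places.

Order 4 gives 2^r = 16 and 2^r − 1 = 15.
16 × 1.5737199364 − 1.5720948309 = 23.6074241515
Divide by 2^4 − 1 = 15.
Extrapolated: 23.6074241515 / 15 = 1.5738282768

1.573828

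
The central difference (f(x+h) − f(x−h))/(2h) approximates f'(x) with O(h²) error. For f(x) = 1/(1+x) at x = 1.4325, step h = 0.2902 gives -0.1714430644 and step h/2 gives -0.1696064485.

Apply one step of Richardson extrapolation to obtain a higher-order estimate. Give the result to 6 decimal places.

r = 2, so 2^r = 4.
4 × (-0.1696064485) = -0.6784257940; subtract (-0.1714430644) → -0.5069827296
R = (-0.5069827296)/3 = -0.1689942432

-0.168994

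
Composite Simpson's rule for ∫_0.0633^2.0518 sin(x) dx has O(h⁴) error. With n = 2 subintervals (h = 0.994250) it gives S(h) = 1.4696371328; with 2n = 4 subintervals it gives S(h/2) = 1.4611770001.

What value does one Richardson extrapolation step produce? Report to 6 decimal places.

1.460613

The method has order 4: 2^4 = 16.
Numerator 16·A(h/2) − A(h) = 16·1.4611770001 − 1.4696371328 = 21.9091948688
Denominator 16 − 1 = 15.
21.9091948688 ÷ 15 = 1.4606129913
Correction |R − A(h/2)| = 5.640e-04; gap |A(h/2) − A(h)| = 8.460e-03.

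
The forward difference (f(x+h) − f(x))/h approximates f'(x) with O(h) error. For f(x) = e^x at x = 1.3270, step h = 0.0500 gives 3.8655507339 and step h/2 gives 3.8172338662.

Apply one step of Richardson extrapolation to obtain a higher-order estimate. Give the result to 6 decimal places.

3.768917

r = 1: numerator weight 2, denominator 1.
2^1 × A(h/2) = 7.6344677324; minus A(h) gives 3.7689169985.
Divide by 2^1 − 1 = 1.
Extrapolated: 3.7689169985 / 1 = 3.7689169985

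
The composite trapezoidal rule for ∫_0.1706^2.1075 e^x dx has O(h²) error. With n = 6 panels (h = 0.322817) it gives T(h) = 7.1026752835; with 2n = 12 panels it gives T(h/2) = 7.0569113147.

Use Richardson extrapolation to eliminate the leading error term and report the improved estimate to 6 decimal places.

7.041657

Order 2 gives 2^r = 4 and 2^r − 1 = 3.
4×7.0569113147 = 28.2276452588; 28.2276452588 − 7.1026752835 = 21.1249699753
R = 21.1249699753/3 = 7.0416566584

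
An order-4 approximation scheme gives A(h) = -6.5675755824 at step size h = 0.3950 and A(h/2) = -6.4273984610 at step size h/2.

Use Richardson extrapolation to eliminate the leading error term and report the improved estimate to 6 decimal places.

-6.418053

The method has order 4: 2^4 = 16.
Weighted: (-102.8383753760) − (-6.5675755824) = -96.2707997936
Denominator 16 − 1 = 15.
Result: -6.4180533196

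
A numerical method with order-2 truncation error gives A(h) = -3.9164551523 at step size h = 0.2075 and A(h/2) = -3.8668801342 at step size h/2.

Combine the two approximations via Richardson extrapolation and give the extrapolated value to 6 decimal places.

-3.850355

Method order is 2; weight 2^2 = 4.
Numerator 4 × A(h/2) − A(h) = 4 × (-3.8668801342) − (-3.9164551523) = -11.5510653845
R = (-11.5510653845)/3 = -3.8503551282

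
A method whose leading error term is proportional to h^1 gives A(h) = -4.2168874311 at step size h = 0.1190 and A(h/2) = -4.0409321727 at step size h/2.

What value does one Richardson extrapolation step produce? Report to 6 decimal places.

-3.864977

Order 1 gives 2^r = 2 and 2^r − 1 = 1.
2·(-4.0409321727) = -8.0818643454; (-8.0818643454) − (-4.2168874311) = -3.8649769143
Denominator 2 − 1 = 1.
So the Richardson estimate is -3.8649769143.
Shift from A(h/2): +0.1759552584.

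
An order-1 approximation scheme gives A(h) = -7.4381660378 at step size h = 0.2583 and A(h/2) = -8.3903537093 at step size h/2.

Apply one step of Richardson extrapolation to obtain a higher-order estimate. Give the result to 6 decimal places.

r = 1, so 2^r = 2.
2·(-8.3903537093) = -16.7807074186; (-16.7807074186) − (-7.4381660378) = -9.3425413808
Divide by 2^1 − 1 = 1.
R = (-9.3425413808)/1 = -9.3425413808
Shift from A(h/2): −0.9521876715.

-9.342541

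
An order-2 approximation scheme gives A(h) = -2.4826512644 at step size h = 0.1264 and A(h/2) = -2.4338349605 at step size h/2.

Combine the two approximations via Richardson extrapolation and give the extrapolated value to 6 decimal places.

Method order is 2; weight 2^2 = 4.
Numerator 4×A(h/2) − A(h) = 4×(-2.4338349605) − (-2.4826512644) = -7.2526885776
Denominator 4 − 1 = 3.
So the Richardson estimate is -2.4175628592.
Correction |R − A(h/2)| = 1.627e-02; gap |A(h/2) − A(h)| = 4.882e-02.

-2.417563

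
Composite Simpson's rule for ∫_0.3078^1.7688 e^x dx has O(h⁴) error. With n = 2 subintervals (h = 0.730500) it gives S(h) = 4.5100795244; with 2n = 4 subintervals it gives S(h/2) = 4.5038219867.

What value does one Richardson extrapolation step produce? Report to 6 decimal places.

4.503405

Error is O(h^4); halving h shrinks it by 2^4 = 16.
Difference of the inputs: 4.5038219867 − 4.5100795244 = -0.0062575377
Correction (A(h/2) − A(h))/(16 − 1) = (-0.0062575377)/15 = -0.0004171692
R = 4.5038219867 − 0.0004171692 = 4.5034048175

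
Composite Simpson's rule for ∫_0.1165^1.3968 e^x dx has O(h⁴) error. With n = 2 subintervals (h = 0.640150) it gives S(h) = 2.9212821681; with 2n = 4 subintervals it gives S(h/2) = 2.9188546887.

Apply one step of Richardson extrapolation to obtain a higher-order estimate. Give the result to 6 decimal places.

2.918693

r = 4: numerator weight 16, denominator 15.
16*2.9188546887 − 2.9212821681 = 43.7803928511
43.7803928511 ÷ 15 = 2.9186928567
Correction |R − A(h/2)| = 1.618e-04; gap |A(h/2) − A(h)| = 2.427e-03.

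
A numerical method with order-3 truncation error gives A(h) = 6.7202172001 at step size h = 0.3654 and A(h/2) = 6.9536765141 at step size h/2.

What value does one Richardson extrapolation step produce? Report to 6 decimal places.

6.987028

Error is O(h^3); halving h shrinks it by 2^3 = 8.
8×6.9536765141 = 55.6294121128; subtract 6.7202172001 → 48.9091949127
Divide by 2^3 − 1 = 7.
(8×6.9536765141 − 6.7202172001)/(8 − 1) = 6.9870278447
Shift from A(h/2): +0.0333513306.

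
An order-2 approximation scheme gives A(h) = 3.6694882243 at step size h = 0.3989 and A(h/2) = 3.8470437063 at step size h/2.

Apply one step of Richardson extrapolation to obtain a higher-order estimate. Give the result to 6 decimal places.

The method has order 2: 2^2 = 4.
Weighted: 15.3881748252 − 3.6694882243 = 11.7186866009
Denominator 4 − 1 = 3.
11.7186866009 ÷ 3 = 3.9062288670
Gap between inputs: 1.776e-01; correction applied: +0.0591851607.

3.906229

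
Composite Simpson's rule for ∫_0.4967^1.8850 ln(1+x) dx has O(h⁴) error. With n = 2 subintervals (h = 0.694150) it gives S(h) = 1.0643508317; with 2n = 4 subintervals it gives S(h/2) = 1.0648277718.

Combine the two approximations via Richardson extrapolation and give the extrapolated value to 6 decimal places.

Order 4 gives 2^r = 16 and 2^r − 1 = 15.
2^4 × A(h/2) = 17.0372443488; minus A(h) gives 15.9728935171.
Extrapolated: 15.9728935171 / 15 = 1.0648595678

1.064860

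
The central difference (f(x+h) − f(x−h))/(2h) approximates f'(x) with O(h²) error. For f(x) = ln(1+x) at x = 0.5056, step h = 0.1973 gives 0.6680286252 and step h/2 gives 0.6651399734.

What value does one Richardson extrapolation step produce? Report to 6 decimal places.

0.664177

Error is O(h^2); halving h shrinks it by 2^2 = 4.
4·0.6651399734 = 2.6605598936; 2.6605598936 − 0.6680286252 = 1.9925312684
1.9925312684 ÷ 3 = 0.6641770895
Correction |R − A(h/2)| = 9.629e-04; gap |A(h/2) − A(h)| = 2.889e-03.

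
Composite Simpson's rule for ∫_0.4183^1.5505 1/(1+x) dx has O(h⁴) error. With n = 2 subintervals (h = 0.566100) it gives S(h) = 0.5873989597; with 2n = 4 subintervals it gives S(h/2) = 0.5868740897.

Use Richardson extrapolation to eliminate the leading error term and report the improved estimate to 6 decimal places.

0.586839

The method has order 4: 2^4 = 16.
2^4 × A(h/2) = 9.3899854352; minus A(h) gives 8.8025864755.
8.8025864755 ÷ 15 = 0.5868390984
Gap between inputs: 5.249e-04; correction applied: −0.0000349913.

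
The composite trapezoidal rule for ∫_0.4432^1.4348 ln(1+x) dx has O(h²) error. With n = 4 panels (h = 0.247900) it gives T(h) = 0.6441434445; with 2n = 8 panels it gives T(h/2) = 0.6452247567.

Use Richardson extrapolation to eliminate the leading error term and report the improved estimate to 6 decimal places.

Order 2 gives 2^r = 4 and 2^r − 1 = 3.
Top: 4(0.6452247567) − (0.6441434445) = 1.9367555823
Denominator 4 − 1 = 3.
R = 1.9367555823/3 = 0.6455851941

0.645585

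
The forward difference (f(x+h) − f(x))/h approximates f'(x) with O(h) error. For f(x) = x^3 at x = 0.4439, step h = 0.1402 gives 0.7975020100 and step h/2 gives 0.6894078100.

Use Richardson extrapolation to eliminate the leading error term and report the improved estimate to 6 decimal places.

0.581314

With r = 1 the leading error scales as h^1, so the weight is 2^1 = 2.
Weighted: 1.3788156200 − 0.7975020100 = 0.5813136100
Denominator 2 − 1 = 1.
0.5813136100 ÷ 1 = 0.5813136100
Gap between inputs: 1.081e-01; correction applied: −0.1080942000.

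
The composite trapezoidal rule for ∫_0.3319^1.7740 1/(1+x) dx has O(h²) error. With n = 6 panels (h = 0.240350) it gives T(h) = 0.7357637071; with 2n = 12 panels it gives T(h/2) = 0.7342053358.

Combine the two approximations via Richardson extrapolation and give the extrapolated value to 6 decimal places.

0.733686

r = 2, so 2^r = 4.
Difference of the inputs: 0.7342053358 − 0.7357637071 = -0.0015583713
Correction (A(h/2) − A(h))/(4 − 1) = (-0.0015583713)/3 = -0.0005194571
R = 0.7342053358 − 0.0005194571 = 0.7336858787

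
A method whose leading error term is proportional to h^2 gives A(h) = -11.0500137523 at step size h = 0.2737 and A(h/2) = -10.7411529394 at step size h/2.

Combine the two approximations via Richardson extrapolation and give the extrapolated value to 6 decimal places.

With r = 2 the leading error scales as h^2, so the weight is 2^2 = 4.
4·(-10.7411529394) = -42.9646117576; subtract (-11.0500137523) → -31.9145980053
Divide by 2^2 − 1 = 3.
Result: -10.6381993351
Gap between inputs: 3.089e-01; correction applied: +0.1029536043.

-10.638199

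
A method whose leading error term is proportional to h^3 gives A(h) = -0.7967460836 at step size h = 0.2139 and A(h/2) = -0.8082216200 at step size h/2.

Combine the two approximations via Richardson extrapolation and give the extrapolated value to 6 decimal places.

With r = 3 the leading error scales as h^3, so the weight is 2^3 = 8.
Difference of the inputs: -0.8082216200 − (-0.7967460836) = -0.0114755364
Correction (A(h/2) − A(h))/(8 − 1) = (-0.0114755364)/7 = -0.0016393623
R = A(h/2) + (A(h/2) − A(h))/7 = -0.8082216200 − 0.0016393623 = -0.8098609823

-0.809861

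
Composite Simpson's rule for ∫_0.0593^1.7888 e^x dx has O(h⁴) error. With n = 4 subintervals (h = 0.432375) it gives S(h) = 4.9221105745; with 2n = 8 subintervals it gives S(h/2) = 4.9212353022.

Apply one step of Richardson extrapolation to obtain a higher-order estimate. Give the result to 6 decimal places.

4.921177

Order 4 gives 2^r = 16 and 2^r − 1 = 15.
2^4*A(h/2) = 78.7397648352; minus A(h) gives 73.8176542607.
Extrapolated: 73.8176542607 / 15 = 4.9211769507
Gap between inputs: 8.753e-04; correction applied: −0.0000583515.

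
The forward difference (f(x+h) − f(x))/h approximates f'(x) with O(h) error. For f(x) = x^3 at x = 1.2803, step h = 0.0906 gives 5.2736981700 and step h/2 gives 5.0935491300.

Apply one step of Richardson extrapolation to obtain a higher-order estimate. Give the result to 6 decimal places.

4.913400

With r = 1 the leading error scales as h^1, so the weight is 2^1 = 2.
Weighted: 10.1870982600 − 5.2736981700 = 4.9134000900
(2·5.0935491300 − 5.2736981700)/(2 − 1) = 4.9134000900
Shift from A(h/2): −0.1801490400.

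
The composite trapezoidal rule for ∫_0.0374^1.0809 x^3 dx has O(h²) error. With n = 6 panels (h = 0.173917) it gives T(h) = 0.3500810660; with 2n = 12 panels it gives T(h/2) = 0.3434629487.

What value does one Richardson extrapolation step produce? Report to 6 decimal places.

0.341257

r = 2, so 2^r = 4.
Difference of the inputs: 0.3434629487 − 0.3500810660 = -0.0066181173
Correction (A(h/2) − A(h))/(4 − 1) = (-0.0066181173)/3 = -0.0022060391
R = 0.3434629487 − 0.0022060391 = 0.3412569096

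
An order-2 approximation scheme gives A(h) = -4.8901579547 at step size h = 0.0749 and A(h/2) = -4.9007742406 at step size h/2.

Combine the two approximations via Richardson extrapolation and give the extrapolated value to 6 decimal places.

-4.904313

The method has order 2: 2^2 = 4.
4 × (-4.9007742406) = -19.6030969624; (-19.6030969624) − (-4.8901579547) = -14.7129390077
Denominator 4 − 1 = 3.
Extrapolated: (-14.7129390077) / 3 = -4.9043130026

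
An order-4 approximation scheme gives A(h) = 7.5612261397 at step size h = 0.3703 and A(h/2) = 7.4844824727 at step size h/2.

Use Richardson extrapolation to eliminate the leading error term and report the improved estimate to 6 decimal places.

7.479366

Method order is 4; weight 2^4 = 16.
16 × 7.4844824727 = 119.7517195632; 119.7517195632 − 7.5612261397 = 112.1904934235
Extrapolated: 112.1904934235 / 15 = 7.4793662282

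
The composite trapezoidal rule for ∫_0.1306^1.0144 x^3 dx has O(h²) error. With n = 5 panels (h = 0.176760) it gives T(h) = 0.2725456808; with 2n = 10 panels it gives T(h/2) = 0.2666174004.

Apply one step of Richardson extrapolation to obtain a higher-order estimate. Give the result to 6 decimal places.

The method has order 2: 2^2 = 4.
Top: 4(0.2666174004) − (0.2725456808) = 0.7939239208
0.7939239208 ÷ 3 = 0.2646413069
Correction |R − A(h/2)| = 1.976e-03; gap |A(h/2) − A(h)| = 5.928e-03.

0.264641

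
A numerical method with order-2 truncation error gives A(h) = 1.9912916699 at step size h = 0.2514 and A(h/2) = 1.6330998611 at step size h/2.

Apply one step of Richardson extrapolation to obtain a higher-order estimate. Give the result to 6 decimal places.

1.513703

With r = 2 the leading error scales as h^2, so the weight is 2^2 = 4.
4 × 1.6330998611 − 1.9912916699 = 4.5411077745
R = 4.5411077745/3 = 1.5137025915
Gap between inputs: 3.582e-01; correction applied: −0.1193972696.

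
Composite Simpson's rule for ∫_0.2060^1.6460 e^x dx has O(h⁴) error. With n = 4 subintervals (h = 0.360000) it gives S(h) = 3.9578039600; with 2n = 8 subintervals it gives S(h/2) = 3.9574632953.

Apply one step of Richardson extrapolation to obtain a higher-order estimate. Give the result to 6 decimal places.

3.957441

Leading term ∝ h^4; use weight 16 = 2^4.
16*3.9574632953 = 63.3194127248; subtract 3.9578039600 → 59.3616087648
Denominator 16 − 1 = 15.
(16*3.9574632953 − 3.9578039600)/(16 − 1) = 3.9574405843
Gap between inputs: 3.407e-04; correction applied: −0.0000227110.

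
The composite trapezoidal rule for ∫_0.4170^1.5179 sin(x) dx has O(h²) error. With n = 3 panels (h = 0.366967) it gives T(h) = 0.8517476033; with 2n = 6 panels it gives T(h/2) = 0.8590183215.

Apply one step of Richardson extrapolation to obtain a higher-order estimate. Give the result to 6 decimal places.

Error is O(h^2); halving h shrinks it by 2^2 = 4.
Numerator 4*A(h/2) − A(h) = 4*0.8590183215 − 0.8517476033 = 2.5843256827
Divide by 2^2 − 1 = 3.
So the Richardson estimate is 0.8614418942.
Gap between inputs: 7.271e-03; correction applied: +0.0024235727.

0.861442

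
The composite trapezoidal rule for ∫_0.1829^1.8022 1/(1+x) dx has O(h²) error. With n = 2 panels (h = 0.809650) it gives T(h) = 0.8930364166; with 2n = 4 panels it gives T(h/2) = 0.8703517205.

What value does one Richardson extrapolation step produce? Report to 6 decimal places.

Leading term ∝ h^2; use weight 4 = 2^2.
2^2·A(h/2) = 3.4814068820; minus A(h) gives 2.5883704654.
Denominator 4 − 1 = 3.
2.5883704654 ÷ 3 = 0.8627901551

0.862790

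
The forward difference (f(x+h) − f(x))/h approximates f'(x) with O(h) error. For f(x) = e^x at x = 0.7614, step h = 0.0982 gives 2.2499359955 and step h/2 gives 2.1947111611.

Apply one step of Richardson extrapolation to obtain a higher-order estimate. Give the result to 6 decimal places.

2.139486

The method has order 1: 2^1 = 2.
Weighted: 4.3894223222 − 2.2499359955 = 2.1394863267
(2*2.1947111611 − 2.2499359955)/(2 − 1) = 2.1394863267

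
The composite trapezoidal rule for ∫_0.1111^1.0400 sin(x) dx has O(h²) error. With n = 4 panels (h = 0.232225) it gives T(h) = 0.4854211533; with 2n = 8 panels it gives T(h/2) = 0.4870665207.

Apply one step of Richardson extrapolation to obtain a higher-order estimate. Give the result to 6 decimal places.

Order 2 gives 2^r = 4 and 2^r − 1 = 3.
Difference of the inputs: 0.4870665207 − 0.4854211533 = 0.0016453674
Correction (A(h/2) − A(h))/(4 − 1) = 0.0016453674/3 = 0.0005484558
R = 0.4870665207 + 0.0005484558 = 0.4876149765
Gap between inputs: 1.645e-03; correction applied: +0.0005484558.

0.487615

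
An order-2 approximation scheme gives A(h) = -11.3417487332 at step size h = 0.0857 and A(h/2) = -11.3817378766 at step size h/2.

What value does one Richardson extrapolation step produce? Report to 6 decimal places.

r = 2: numerator weight 4, denominator 3.
4·(-11.3817378766) = -45.5269515064; subtract (-11.3417487332) → -34.1852027732
Extrapolated: (-34.1852027732) / 3 = -11.3950675911
Shift from A(h/2): −0.0133297145.

-11.395068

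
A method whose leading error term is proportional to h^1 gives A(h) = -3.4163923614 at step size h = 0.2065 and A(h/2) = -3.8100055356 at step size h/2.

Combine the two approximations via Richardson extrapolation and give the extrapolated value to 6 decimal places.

-4.203619

r = 1, so 2^r = 2.
Top: 2(-3.8100055356) − (-3.4163923614) = -4.2036187098
(-4.2036187098) ÷ 1 = -4.2036187098
Correction |R − A(h/2)| = 3.936e-01; gap |A(h/2) − A(h)| = 3.936e-01.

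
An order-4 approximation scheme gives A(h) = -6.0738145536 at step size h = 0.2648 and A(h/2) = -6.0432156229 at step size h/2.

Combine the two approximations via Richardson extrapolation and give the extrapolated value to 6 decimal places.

Method order is 4; weight 2^4 = 16.
2^4·A(h/2) = -96.6914499664; minus A(h) gives -90.6176354128.
(-90.6176354128) ÷ 15 = -6.0411756942
Shift from A(h/2): +0.0020399287.

-6.041176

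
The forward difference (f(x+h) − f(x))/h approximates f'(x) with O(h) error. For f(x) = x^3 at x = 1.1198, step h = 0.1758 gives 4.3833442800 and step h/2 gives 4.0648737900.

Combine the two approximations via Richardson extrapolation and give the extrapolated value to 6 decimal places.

Method order is 1; weight 2^1 = 2.
2 × 4.0648737900 = 8.1297475800; 8.1297475800 − 4.3833442800 = 3.7464033000
Divide by 2^1 − 1 = 1.
(2 × 4.0648737900 − 4.3833442800)/(2 − 1) = 3.7464033000

3.746403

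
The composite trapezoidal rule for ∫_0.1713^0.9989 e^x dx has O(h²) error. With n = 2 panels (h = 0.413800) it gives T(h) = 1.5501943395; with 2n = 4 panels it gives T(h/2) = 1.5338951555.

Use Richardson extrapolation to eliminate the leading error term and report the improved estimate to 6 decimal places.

r = 2, so 2^r = 4.
4 × 1.5338951555 − 1.5501943395 = 4.5853862825
R = 4.5853862825/3 = 1.5284620942

1.528462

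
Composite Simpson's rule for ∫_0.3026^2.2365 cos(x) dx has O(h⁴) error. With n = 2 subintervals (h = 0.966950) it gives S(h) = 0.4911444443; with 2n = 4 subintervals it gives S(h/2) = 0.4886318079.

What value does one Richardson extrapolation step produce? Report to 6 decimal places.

0.488464

With r = 4 the leading error scales as h^4, so the weight is 2^4 = 16.
Weighted: 7.8181089264 − 0.4911444443 = 7.3269644821
Denominator 16 − 1 = 15.
R = 7.3269644821/15 = 0.4884642988
Correction |R − A(h/2)| = 1.675e-04; gap |A(h/2) − A(h)| = 2.513e-03.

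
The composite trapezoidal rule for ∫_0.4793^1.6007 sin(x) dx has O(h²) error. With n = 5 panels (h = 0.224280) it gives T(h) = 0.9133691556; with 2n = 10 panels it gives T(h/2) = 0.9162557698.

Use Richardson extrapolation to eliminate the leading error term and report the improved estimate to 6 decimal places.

Leading term ∝ h^2; use weight 4 = 2^2.
Top: 4(0.9162557698) − (0.9133691556) = 2.7516539236
Denominator 4 − 1 = 3.
Extrapolated: 2.7516539236 / 3 = 0.9172179745

0.917218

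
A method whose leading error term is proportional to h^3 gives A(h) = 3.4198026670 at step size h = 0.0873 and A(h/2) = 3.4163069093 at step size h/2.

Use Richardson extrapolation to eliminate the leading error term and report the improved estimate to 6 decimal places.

3.415808

r = 3: numerator weight 8, denominator 7.
8 × 3.4163069093 − 3.4198026670 = 23.9106526074
23.9106526074 ÷ 7 = 3.4158075153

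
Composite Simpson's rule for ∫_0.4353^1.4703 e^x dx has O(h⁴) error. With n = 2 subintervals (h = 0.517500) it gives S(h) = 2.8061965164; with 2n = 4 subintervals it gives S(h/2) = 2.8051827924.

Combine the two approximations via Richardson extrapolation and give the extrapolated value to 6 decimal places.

r = 4: numerator weight 16, denominator 15.
16·2.8051827924 = 44.8829246784; subtract 2.8061965164 → 42.0767281620
R = 42.0767281620/15 = 2.8051152108

2.805115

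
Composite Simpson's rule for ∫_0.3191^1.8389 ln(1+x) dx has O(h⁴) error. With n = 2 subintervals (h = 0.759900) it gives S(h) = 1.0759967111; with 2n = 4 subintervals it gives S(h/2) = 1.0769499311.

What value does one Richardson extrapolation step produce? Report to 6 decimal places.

Method order is 4; weight 2^4 = 16.
2^4×A(h/2) = 17.2311988976; minus A(h) gives 16.1552021865.
Divide by 2^4 − 1 = 15.
Result: 1.0770134791
Gap between inputs: 9.532e-04; correction applied: +0.0000635480.

1.077013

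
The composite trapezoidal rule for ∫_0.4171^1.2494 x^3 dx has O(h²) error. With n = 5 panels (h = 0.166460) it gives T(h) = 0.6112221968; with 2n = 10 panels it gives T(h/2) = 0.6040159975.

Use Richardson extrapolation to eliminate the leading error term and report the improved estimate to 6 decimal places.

With r = 2 the leading error scales as h^2, so the weight is 2^2 = 4.
2^2 × A(h/2) = 2.4160639900; minus A(h) gives 1.8048417932.
Divide by 2^2 − 1 = 3.
So the Richardson estimate is 0.6016139311.
Shift from A(h/2): −0.0024020664.

0.601614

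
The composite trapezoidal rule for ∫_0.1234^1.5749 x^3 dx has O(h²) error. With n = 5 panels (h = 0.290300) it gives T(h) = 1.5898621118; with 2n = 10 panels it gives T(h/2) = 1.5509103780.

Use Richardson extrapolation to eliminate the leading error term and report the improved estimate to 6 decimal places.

1.537926

Leading term ∝ h^2; use weight 4 = 2^2.
Weighted: 6.2036415120 − 1.5898621118 = 4.6137794002
(4·1.5509103780 − 1.5898621118)/(4 − 1) = 1.5379264667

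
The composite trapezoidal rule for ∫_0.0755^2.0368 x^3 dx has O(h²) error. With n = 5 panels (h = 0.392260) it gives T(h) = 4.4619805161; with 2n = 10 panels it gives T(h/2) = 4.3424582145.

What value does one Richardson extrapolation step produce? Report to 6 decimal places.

4.302617

Leading term ∝ h^2; use weight 4 = 2^2.
4*4.3424582145 = 17.3698328580; 17.3698328580 − 4.4619805161 = 12.9078523419
Denominator 4 − 1 = 3.
Result: 4.3026174473
Correction |R − A(h/2)| = 3.984e-02; gap |A(h/2) − A(h)| = 1.195e-01.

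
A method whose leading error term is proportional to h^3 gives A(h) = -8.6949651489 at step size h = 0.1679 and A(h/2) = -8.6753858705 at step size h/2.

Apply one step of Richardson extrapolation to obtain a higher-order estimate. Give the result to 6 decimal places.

The method has order 3: 2^3 = 8.
Numerator 8×A(h/2) − A(h) = 8×(-8.6753858705) − (-8.6949651489) = -60.7081218151
Denominator 8 − 1 = 7.
(8×(-8.6753858705) − (-8.6949651489))/(8 − 1) = -8.6725888307

-8.672589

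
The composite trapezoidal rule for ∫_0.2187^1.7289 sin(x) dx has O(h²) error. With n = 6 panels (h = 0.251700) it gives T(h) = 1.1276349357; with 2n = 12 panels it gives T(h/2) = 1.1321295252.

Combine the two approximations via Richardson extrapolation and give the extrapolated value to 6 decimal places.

Leading term ∝ h^2; use weight 4 = 2^2.
2^2×A(h/2) = 4.5285181008; minus A(h) gives 3.4008831651.
Denominator 4 − 1 = 3.
So the Richardson estimate is 1.1336277217.
Gap between inputs: 4.495e-03; correction applied: +0.0014981965.

1.133628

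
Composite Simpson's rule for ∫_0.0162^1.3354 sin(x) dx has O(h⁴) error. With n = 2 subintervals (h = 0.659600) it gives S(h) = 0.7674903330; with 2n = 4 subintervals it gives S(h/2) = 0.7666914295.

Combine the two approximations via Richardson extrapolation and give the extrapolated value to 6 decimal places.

The method has order 4: 2^4 = 16.
16 × 0.7666914295 − 0.7674903330 = 11.4995725390
11.4995725390 ÷ 15 = 0.7666381693
Correction |R − A(h/2)| = 5.326e-05; gap |A(h/2) − A(h)| = 7.989e-04.

0.766638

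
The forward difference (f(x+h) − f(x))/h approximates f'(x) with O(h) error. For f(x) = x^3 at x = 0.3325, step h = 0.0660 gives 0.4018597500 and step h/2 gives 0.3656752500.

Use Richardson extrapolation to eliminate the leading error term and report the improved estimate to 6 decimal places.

Leading term ∝ h^1; use weight 2 = 2^1.
2·0.3656752500 = 0.7313505000; 0.7313505000 − 0.4018597500 = 0.3294907500
0.3294907500 ÷ 1 = 0.3294907500

0.329491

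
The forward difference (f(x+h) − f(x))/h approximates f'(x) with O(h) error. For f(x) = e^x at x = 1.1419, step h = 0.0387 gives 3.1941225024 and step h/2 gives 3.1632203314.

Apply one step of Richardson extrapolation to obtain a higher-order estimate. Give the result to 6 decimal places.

Order 1 gives 2^r = 2 and 2^r − 1 = 1.
2·3.1632203314 − 3.1941225024 = 3.1323181604
Denominator 2 − 1 = 1.
3.1323181604 ÷ 1 = 3.1323181604
Shift from A(h/2): −0.0309021710.

3.132318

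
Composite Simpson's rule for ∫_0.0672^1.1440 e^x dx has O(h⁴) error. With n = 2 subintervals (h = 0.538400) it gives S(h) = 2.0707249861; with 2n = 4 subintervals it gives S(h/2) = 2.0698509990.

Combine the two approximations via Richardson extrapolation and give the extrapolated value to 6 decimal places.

r = 4: numerator weight 16, denominator 15.
16·2.0698509990 = 33.1176159840; 33.1176159840 − 2.0707249861 = 31.0468909979
Denominator 16 − 1 = 15.
Extrapolated: 31.0468909979 / 15 = 2.0697927332

2.069793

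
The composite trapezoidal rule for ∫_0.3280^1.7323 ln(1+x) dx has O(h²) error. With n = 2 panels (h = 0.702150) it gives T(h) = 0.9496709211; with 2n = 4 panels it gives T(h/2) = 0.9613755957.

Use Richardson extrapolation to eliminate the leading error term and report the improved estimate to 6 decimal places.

0.965277

With r = 2 the leading error scales as h^2, so the weight is 2^2 = 4.
4×0.9613755957 = 3.8455023828; 3.8455023828 − 0.9496709211 = 2.8958314617
Divide by 2^2 − 1 = 3.
Result: 0.9652771539
Correction |R − A(h/2)| = 3.902e-03; gap |A(h/2) − A(h)| = 1.170e-02.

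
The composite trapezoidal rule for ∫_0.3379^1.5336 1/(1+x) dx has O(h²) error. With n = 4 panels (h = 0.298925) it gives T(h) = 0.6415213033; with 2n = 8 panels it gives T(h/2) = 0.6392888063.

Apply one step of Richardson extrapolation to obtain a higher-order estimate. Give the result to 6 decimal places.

0.638545

Error is O(h^2); halving h shrinks it by 2^2 = 4.
4×0.6392888063 = 2.5571552252; 2.5571552252 − 0.6415213033 = 1.9156339219
Extrapolated: 1.9156339219 / 3 = 0.6385446406
Shift from A(h/2): −0.0007441657.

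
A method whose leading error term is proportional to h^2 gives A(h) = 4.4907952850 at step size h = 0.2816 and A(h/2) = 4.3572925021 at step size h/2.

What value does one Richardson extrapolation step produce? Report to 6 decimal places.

With r = 2 the leading error scales as h^2, so the weight is 2^2 = 4.
4·4.3572925021 = 17.4291700084; subtract 4.4907952850 → 12.9383747234
Denominator 4 − 1 = 3.
R = 12.9383747234/3 = 4.3127915745
Shift from A(h/2): −0.0445009276.

4.312792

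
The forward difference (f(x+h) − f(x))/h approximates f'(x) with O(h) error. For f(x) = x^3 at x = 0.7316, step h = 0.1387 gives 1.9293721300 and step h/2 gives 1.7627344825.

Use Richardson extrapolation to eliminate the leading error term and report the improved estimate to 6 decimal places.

Error is O(h^1); halving h shrinks it by 2^1 = 2.
A(h/2) − A(h) = 1.7627344825 − 1.9293721300 = -0.1666376475
Correction (A(h/2) − A(h))/(2 − 1) = (-0.1666376475)/1 = -0.1666376475
R = A(h/2) + (A(h/2) − A(h))/1 = 1.7627344825 − 0.1666376475 = 1.5960968350
Shift from A(h/2): −0.1666376475.

1.596097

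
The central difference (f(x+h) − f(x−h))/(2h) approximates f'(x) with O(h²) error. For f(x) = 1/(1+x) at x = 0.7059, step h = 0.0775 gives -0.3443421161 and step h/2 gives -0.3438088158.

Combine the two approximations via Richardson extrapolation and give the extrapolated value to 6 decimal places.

-0.343631

Order 2 gives 2^r = 4 and 2^r − 1 = 3.
Numerator 4*A(h/2) − A(h) = 4*(-0.3438088158) − (-0.3443421161) = -1.0308931471
Denominator 4 − 1 = 3.
Extrapolated: (-1.0308931471) / 3 = -0.3436310490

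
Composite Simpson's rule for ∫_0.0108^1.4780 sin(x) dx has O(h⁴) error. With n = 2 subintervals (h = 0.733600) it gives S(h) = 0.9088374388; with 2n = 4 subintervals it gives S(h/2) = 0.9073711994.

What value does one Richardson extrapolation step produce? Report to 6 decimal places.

0.907273

Error is O(h^4); halving h shrinks it by 2^4 = 16.
16 × 0.9073711994 = 14.5179391904; subtract 0.9088374388 → 13.6091017516
(16 × 0.9073711994 − 0.9088374388)/(16 − 1) = 0.9072734501
Gap between inputs: 1.466e-03; correction applied: −0.0000977493.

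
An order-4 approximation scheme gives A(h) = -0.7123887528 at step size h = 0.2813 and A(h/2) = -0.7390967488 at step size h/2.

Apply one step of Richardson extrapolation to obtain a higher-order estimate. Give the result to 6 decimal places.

-0.740877

With r = 4 the leading error scales as h^4, so the weight is 2^4 = 16.
16*(-0.7390967488) = -11.8255479808; subtract (-0.7123887528) → -11.1131592280
R = (-11.1131592280)/15 = -0.7408772819
Correction |R − A(h/2)| = 1.781e-03; gap |A(h/2) − A(h)| = 2.671e-02.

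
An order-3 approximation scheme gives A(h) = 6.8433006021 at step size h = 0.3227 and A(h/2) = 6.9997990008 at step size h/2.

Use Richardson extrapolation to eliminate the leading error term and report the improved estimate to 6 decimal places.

7.022156

Method order is 3; weight 2^3 = 8.
8·6.9997990008 = 55.9983920064; 55.9983920064 − 6.8433006021 = 49.1550914043
49.1550914043 ÷ 7 = 7.0221559149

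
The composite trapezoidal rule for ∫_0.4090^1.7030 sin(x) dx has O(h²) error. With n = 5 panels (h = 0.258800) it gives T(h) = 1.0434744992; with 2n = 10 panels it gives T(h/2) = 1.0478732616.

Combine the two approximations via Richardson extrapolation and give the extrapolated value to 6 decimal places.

1.049340

With r = 2 the leading error scales as h^2, so the weight is 2^2 = 4.
Weighted: 4.1914930464 − 1.0434744992 = 3.1480185472
R = 3.1480185472/3 = 1.0493395157
Gap between inputs: 4.399e-03; correction applied: +0.0014662541.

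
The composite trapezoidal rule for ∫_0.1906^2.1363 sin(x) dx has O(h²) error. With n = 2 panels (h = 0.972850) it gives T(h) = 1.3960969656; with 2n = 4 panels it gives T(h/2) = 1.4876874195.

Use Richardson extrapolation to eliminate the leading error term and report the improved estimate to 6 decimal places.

With r = 2 the leading error scales as h^2, so the weight is 2^2 = 4.
Difference of the inputs: 1.4876874195 − 1.3960969656 = 0.0915904539
Divide by 2^2 − 1 = 3: 0.0915904539/3 = 0.0305301513
R = 1.4876874195 + 0.0305301513 = 1.5182175708
Gap between inputs: 9.159e-02; correction applied: +0.0305301513.

1.518218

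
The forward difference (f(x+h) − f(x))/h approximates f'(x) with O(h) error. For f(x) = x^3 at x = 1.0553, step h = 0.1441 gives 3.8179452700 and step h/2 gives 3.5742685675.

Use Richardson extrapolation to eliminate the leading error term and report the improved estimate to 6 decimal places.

3.330592

Leading term ∝ h^1; use weight 2 = 2^1.
2·3.5742685675 = 7.1485371350; 7.1485371350 − 3.8179452700 = 3.3305918650
Denominator 2 − 1 = 1.
So the Richardson estimate is 3.3305918650.
Gap between inputs: 2.437e-01; correction applied: −0.2436767025.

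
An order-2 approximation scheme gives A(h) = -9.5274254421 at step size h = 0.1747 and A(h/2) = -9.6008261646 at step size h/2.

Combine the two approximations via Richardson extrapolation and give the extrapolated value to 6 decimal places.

With r = 2 the leading error scales as h^2, so the weight is 2^2 = 4.
Weighted: (-38.4033046584) − (-9.5274254421) = -28.8758792163
(4×(-9.6008261646) − (-9.5274254421))/(4 − 1) = -9.6252930721
Gap between inputs: 7.340e-02; correction applied: −0.0244669075.

-9.625293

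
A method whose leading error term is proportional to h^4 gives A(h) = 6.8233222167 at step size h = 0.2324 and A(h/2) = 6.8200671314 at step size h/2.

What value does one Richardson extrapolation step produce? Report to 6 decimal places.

6.819850

With r = 4 the leading error scales as h^4, so the weight is 2^4 = 16.
16*6.8200671314 − 6.8233222167 = 102.2977518857
R = 102.2977518857/15 = 6.8198501257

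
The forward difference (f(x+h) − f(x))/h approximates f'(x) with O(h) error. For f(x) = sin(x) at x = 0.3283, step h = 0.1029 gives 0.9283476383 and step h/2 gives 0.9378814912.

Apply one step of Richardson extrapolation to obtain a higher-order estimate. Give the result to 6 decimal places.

Error is O(h^1); halving h shrinks it by 2^1 = 2.
Numerator 2×A(h/2) − A(h) = 2×0.9378814912 − 0.9283476383 = 0.9474153441
R = 0.9474153441/1 = 0.9474153441

0.947415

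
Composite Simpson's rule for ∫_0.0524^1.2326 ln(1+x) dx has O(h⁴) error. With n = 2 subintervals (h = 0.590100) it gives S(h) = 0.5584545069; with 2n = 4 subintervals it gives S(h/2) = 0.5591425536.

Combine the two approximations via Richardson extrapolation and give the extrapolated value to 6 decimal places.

0.559188

Leading term ∝ h^4; use weight 16 = 2^4.
Numerator 16×A(h/2) − A(h) = 16×0.5591425536 − 0.5584545069 = 8.3878263507
Extrapolated: 8.3878263507 / 15 = 0.5591884234
Gap between inputs: 6.880e-04; correction applied: +0.0000458698.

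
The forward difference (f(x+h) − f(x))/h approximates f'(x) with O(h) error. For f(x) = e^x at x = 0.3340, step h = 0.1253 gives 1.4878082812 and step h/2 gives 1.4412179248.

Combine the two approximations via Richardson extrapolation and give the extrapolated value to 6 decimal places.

1.394628

Method order is 1; weight 2^1 = 2.
Numerator 2×A(h/2) − A(h) = 2×1.4412179248 − 1.4878082812 = 1.3946275684
(2×1.4412179248 − 1.4878082812)/(2 − 1) = 1.3946275684
Correction |R − A(h/2)| = 4.659e-02; gap |A(h/2) − A(h)| = 4.659e-02.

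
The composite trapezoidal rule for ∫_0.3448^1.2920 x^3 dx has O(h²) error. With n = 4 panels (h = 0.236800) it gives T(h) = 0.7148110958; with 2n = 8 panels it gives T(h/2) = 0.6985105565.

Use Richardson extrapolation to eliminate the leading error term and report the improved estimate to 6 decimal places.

0.693077

Error is O(h^2); halving h shrinks it by 2^2 = 4.
A(h/2) − A(h) = 0.6985105565 − 0.7148110958 = -0.0163005393
Divide by 2^2 − 1 = 3: (-0.0163005393)/3 = -0.0054335131
R = A(h/2) + (A(h/2) − A(h))/3 = 0.6985105565 − 0.0054335131 = 0.6930770434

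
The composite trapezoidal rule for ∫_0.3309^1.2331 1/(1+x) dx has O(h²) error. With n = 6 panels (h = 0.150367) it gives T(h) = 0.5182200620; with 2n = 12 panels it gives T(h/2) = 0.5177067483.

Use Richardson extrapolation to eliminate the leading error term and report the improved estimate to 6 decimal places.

r = 2: numerator weight 4, denominator 3.
4×0.5177067483 − 0.5182200620 = 1.5526069312
R = 1.5526069312/3 = 0.5175356437
Shift from A(h/2): −0.0001711046.

0.517536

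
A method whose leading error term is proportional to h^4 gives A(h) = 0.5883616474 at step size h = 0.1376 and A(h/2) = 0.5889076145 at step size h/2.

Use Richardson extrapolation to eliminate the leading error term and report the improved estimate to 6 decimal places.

0.588944

With r = 4 the leading error scales as h^4, so the weight is 2^4 = 16.
Difference of the inputs: 0.5889076145 − 0.5883616474 = 0.0005459671
Divide by 2^4 − 1 = 15: 0.0005459671/15 = 0.0000363978
R = 0.5889076145 + 0.0000363978 = 0.5889440123
Correction |R − A(h/2)| = 3.640e-05; gap |A(h/2) − A(h)| = 5.460e-04.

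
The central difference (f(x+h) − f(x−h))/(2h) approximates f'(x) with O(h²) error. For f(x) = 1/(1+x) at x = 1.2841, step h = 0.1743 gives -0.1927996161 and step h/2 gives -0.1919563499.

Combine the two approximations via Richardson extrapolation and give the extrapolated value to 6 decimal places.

Method order is 2; weight 2^2 = 4.
4·(-0.1919563499) = -0.7678253996; (-0.7678253996) − (-0.1927996161) = -0.5750257835
Extrapolated: (-0.5750257835) / 3 = -0.1916752612

-0.191675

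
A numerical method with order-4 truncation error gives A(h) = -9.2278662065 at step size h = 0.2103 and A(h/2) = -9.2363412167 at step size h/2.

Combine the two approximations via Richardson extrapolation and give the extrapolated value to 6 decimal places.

-9.236906

r = 4, so 2^r = 16.
Weighted: (-147.7814594672) − (-9.2278662065) = -138.5535932607
(-138.5535932607) ÷ 15 = -9.2369062174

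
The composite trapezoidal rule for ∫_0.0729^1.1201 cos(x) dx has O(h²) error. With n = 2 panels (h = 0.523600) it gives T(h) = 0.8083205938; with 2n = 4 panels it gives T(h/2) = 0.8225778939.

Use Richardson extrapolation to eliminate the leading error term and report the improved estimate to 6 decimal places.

r = 2, so 2^r = 4.
A(h/2) − A(h) = 0.8225778939 − 0.8083205938 = 0.0142573001
Correction (A(h/2) − A(h))/(4 − 1) = 0.0142573001/3 = 0.0047524334
R = A(h/2) + (A(h/2) − A(h))/3 = 0.8225778939 + 0.0047524334 = 0.8273303273

0.827330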